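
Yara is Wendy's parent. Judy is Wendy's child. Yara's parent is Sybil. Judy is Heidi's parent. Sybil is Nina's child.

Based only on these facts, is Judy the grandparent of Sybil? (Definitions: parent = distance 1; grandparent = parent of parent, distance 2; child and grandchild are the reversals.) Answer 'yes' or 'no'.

Reconstructing the parent chain from the given facts:
  Nina -> Sybil -> Yara -> Wendy -> Judy -> Heidi
(each arrow means 'parent of the next')
Positions in the chain (0 = top):
  position of Nina: 0
  position of Sybil: 1
  position of Yara: 2
  position of Wendy: 3
  position of Judy: 4
  position of Heidi: 5

Judy is at position 4, Sybil is at position 1; signed distance (j - i) = -3.
'grandparent' requires j - i = 2. Actual distance is -3, so the relation does NOT hold.

Answer: no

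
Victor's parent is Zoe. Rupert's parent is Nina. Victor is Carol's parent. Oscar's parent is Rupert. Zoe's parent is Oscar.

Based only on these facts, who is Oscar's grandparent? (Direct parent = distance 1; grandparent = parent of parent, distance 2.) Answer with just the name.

Reconstructing the parent chain from the given facts:
  Nina -> Rupert -> Oscar -> Zoe -> Victor -> Carol
(each arrow means 'parent of the next')
Positions in the chain (0 = top):
  position of Nina: 0
  position of Rupert: 1
  position of Oscar: 2
  position of Zoe: 3
  position of Victor: 4
  position of Carol: 5

Oscar is at position 2; the grandparent is 2 steps up the chain, i.e. position 0: Nina.

Answer: Nina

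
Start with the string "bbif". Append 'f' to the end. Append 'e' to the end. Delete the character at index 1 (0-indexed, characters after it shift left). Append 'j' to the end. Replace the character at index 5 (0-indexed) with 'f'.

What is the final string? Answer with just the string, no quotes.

Answer: biffef

Derivation:
Applying each edit step by step:
Start: "bbif"
Op 1 (append 'f'): "bbif" -> "bbiff"
Op 2 (append 'e'): "bbiff" -> "bbiffe"
Op 3 (delete idx 1 = 'b'): "bbiffe" -> "biffe"
Op 4 (append 'j'): "biffe" -> "biffej"
Op 5 (replace idx 5: 'j' -> 'f'): "biffej" -> "biffef"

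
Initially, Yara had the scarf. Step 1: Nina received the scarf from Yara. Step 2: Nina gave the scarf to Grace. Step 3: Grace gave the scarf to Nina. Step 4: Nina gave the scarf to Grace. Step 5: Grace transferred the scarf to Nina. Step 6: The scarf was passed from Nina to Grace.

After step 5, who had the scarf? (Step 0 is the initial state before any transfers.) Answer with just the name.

Tracking the scarf holder through step 5:
After step 0 (start): Yara
After step 1: Nina
After step 2: Grace
After step 3: Nina
After step 4: Grace
After step 5: Nina

At step 5, the holder is Nina.

Answer: Nina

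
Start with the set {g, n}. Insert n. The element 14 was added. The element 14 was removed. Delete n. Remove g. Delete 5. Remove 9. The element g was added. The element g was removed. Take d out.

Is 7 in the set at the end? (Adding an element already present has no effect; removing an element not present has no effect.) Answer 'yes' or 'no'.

Answer: no

Derivation:
Tracking the set through each operation:
Start: {g, n}
Event 1 (add n): already present, no change. Set: {g, n}
Event 2 (add 14): added. Set: {14, g, n}
Event 3 (remove 14): removed. Set: {g, n}
Event 4 (remove n): removed. Set: {g}
Event 5 (remove g): removed. Set: {}
Event 6 (remove 5): not present, no change. Set: {}
Event 7 (remove 9): not present, no change. Set: {}
Event 8 (add g): added. Set: {g}
Event 9 (remove g): removed. Set: {}
Event 10 (remove d): not present, no change. Set: {}

Final set: {} (size 0)
7 is NOT in the final set.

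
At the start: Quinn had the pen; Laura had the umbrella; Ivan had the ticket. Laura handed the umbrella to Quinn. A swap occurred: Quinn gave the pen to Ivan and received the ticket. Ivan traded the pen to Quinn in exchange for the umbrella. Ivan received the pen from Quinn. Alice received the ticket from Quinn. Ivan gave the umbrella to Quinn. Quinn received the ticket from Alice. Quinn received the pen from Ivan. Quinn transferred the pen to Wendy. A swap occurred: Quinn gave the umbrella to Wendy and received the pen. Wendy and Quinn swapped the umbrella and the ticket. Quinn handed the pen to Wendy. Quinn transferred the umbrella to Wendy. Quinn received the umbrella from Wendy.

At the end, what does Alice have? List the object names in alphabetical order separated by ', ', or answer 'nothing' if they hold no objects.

Answer: nothing

Derivation:
Tracking all object holders:
Start: pen:Quinn, umbrella:Laura, ticket:Ivan
Event 1 (give umbrella: Laura -> Quinn). State: pen:Quinn, umbrella:Quinn, ticket:Ivan
Event 2 (swap pen<->ticket: now pen:Ivan, ticket:Quinn). State: pen:Ivan, umbrella:Quinn, ticket:Quinn
Event 3 (swap pen<->umbrella: now pen:Quinn, umbrella:Ivan). State: pen:Quinn, umbrella:Ivan, ticket:Quinn
Event 4 (give pen: Quinn -> Ivan). State: pen:Ivan, umbrella:Ivan, ticket:Quinn
Event 5 (give ticket: Quinn -> Alice). State: pen:Ivan, umbrella:Ivan, ticket:Alice
Event 6 (give umbrella: Ivan -> Quinn). State: pen:Ivan, umbrella:Quinn, ticket:Alice
Event 7 (give ticket: Alice -> Quinn). State: pen:Ivan, umbrella:Quinn, ticket:Quinn
Event 8 (give pen: Ivan -> Quinn). State: pen:Quinn, umbrella:Quinn, ticket:Quinn
Event 9 (give pen: Quinn -> Wendy). State: pen:Wendy, umbrella:Quinn, ticket:Quinn
Event 10 (swap umbrella<->pen: now umbrella:Wendy, pen:Quinn). State: pen:Quinn, umbrella:Wendy, ticket:Quinn
Event 11 (swap umbrella<->ticket: now umbrella:Quinn, ticket:Wendy). State: pen:Quinn, umbrella:Quinn, ticket:Wendy
Event 12 (give pen: Quinn -> Wendy). State: pen:Wendy, umbrella:Quinn, ticket:Wendy
Event 13 (give umbrella: Quinn -> Wendy). State: pen:Wendy, umbrella:Wendy, ticket:Wendy
Event 14 (give umbrella: Wendy -> Quinn). State: pen:Wendy, umbrella:Quinn, ticket:Wendy

Final state: pen:Wendy, umbrella:Quinn, ticket:Wendy
Alice holds: (nothing).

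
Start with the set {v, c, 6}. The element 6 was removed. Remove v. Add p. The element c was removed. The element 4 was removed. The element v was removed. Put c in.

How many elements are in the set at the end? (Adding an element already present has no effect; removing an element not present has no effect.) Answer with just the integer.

Tracking the set through each operation:
Start: {6, c, v}
Event 1 (remove 6): removed. Set: {c, v}
Event 2 (remove v): removed. Set: {c}
Event 3 (add p): added. Set: {c, p}
Event 4 (remove c): removed. Set: {p}
Event 5 (remove 4): not present, no change. Set: {p}
Event 6 (remove v): not present, no change. Set: {p}
Event 7 (add c): added. Set: {c, p}

Final set: {c, p} (size 2)

Answer: 2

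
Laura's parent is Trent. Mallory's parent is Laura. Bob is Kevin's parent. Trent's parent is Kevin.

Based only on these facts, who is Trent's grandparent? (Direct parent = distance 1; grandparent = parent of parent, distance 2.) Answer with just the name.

Reconstructing the parent chain from the given facts:
  Bob -> Kevin -> Trent -> Laura -> Mallory
(each arrow means 'parent of the next')
Positions in the chain (0 = top):
  position of Bob: 0
  position of Kevin: 1
  position of Trent: 2
  position of Laura: 3
  position of Mallory: 4

Trent is at position 2; the grandparent is 2 steps up the chain, i.e. position 0: Bob.

Answer: Bob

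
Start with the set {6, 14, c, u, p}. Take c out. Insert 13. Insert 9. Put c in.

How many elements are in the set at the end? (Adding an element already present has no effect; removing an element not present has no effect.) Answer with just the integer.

Tracking the set through each operation:
Start: {14, 6, c, p, u}
Event 1 (remove c): removed. Set: {14, 6, p, u}
Event 2 (add 13): added. Set: {13, 14, 6, p, u}
Event 3 (add 9): added. Set: {13, 14, 6, 9, p, u}
Event 4 (add c): added. Set: {13, 14, 6, 9, c, p, u}

Final set: {13, 14, 6, 9, c, p, u} (size 7)

Answer: 7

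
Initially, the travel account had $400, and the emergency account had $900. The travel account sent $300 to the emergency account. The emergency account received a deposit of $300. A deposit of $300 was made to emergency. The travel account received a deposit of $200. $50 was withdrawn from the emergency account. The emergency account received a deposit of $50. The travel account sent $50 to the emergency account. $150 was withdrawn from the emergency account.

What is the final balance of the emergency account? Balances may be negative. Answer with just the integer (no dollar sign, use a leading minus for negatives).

Answer: 1700

Derivation:
Tracking account balances step by step:
Start: travel=400, emergency=900
Event 1 (transfer 300 travel -> emergency): travel: 400 - 300 = 100, emergency: 900 + 300 = 1200. Balances: travel=100, emergency=1200
Event 2 (deposit 300 to emergency): emergency: 1200 + 300 = 1500. Balances: travel=100, emergency=1500
Event 3 (deposit 300 to emergency): emergency: 1500 + 300 = 1800. Balances: travel=100, emergency=1800
Event 4 (deposit 200 to travel): travel: 100 + 200 = 300. Balances: travel=300, emergency=1800
Event 5 (withdraw 50 from emergency): emergency: 1800 - 50 = 1750. Balances: travel=300, emergency=1750
Event 6 (deposit 50 to emergency): emergency: 1750 + 50 = 1800. Balances: travel=300, emergency=1800
Event 7 (transfer 50 travel -> emergency): travel: 300 - 50 = 250, emergency: 1800 + 50 = 1850. Balances: travel=250, emergency=1850
Event 8 (withdraw 150 from emergency): emergency: 1850 - 150 = 1700. Balances: travel=250, emergency=1700

Final balance of emergency: 1700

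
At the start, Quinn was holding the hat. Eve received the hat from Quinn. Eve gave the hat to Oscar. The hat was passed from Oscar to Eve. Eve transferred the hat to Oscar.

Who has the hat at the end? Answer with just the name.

Answer: Oscar

Derivation:
Tracking the hat through each event:
Start: Quinn has the hat.
After event 1: Eve has the hat.
After event 2: Oscar has the hat.
After event 3: Eve has the hat.
After event 4: Oscar has the hat.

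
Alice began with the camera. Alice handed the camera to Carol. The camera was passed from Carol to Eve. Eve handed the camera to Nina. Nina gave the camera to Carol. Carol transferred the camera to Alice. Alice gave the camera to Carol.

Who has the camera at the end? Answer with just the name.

Tracking the camera through each event:
Start: Alice has the camera.
After event 1: Carol has the camera.
After event 2: Eve has the camera.
After event 3: Nina has the camera.
After event 4: Carol has the camera.
After event 5: Alice has the camera.
After event 6: Carol has the camera.

Answer: Carol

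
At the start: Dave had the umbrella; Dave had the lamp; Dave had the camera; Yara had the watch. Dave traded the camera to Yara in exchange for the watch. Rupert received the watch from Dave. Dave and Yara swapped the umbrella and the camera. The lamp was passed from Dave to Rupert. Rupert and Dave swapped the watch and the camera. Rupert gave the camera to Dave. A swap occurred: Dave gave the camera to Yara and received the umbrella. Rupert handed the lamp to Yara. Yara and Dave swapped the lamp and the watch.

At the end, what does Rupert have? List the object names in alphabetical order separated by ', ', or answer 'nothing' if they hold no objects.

Answer: nothing

Derivation:
Tracking all object holders:
Start: umbrella:Dave, lamp:Dave, camera:Dave, watch:Yara
Event 1 (swap camera<->watch: now camera:Yara, watch:Dave). State: umbrella:Dave, lamp:Dave, camera:Yara, watch:Dave
Event 2 (give watch: Dave -> Rupert). State: umbrella:Dave, lamp:Dave, camera:Yara, watch:Rupert
Event 3 (swap umbrella<->camera: now umbrella:Yara, camera:Dave). State: umbrella:Yara, lamp:Dave, camera:Dave, watch:Rupert
Event 4 (give lamp: Dave -> Rupert). State: umbrella:Yara, lamp:Rupert, camera:Dave, watch:Rupert
Event 5 (swap watch<->camera: now watch:Dave, camera:Rupert). State: umbrella:Yara, lamp:Rupert, camera:Rupert, watch:Dave
Event 6 (give camera: Rupert -> Dave). State: umbrella:Yara, lamp:Rupert, camera:Dave, watch:Dave
Event 7 (swap camera<->umbrella: now camera:Yara, umbrella:Dave). State: umbrella:Dave, lamp:Rupert, camera:Yara, watch:Dave
Event 8 (give lamp: Rupert -> Yara). State: umbrella:Dave, lamp:Yara, camera:Yara, watch:Dave
Event 9 (swap lamp<->watch: now lamp:Dave, watch:Yara). State: umbrella:Dave, lamp:Dave, camera:Yara, watch:Yara

Final state: umbrella:Dave, lamp:Dave, camera:Yara, watch:Yara
Rupert holds: (nothing).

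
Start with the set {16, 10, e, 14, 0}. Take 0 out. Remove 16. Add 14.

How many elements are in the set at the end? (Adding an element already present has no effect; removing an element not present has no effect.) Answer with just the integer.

Tracking the set through each operation:
Start: {0, 10, 14, 16, e}
Event 1 (remove 0): removed. Set: {10, 14, 16, e}
Event 2 (remove 16): removed. Set: {10, 14, e}
Event 3 (add 14): already present, no change. Set: {10, 14, e}

Final set: {10, 14, e} (size 3)

Answer: 3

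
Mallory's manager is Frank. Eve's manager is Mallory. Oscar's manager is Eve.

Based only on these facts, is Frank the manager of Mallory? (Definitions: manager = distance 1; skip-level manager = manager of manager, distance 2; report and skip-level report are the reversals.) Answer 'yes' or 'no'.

Answer: yes

Derivation:
Reconstructing the manager chain from the given facts:
  Frank -> Mallory -> Eve -> Oscar
(each arrow means 'manager of the next')
Positions in the chain (0 = top):
  position of Frank: 0
  position of Mallory: 1
  position of Eve: 2
  position of Oscar: 3

Frank is at position 0, Mallory is at position 1; signed distance (j - i) = 1.
'manager' requires j - i = 1. Actual distance is 1, so the relation HOLDS.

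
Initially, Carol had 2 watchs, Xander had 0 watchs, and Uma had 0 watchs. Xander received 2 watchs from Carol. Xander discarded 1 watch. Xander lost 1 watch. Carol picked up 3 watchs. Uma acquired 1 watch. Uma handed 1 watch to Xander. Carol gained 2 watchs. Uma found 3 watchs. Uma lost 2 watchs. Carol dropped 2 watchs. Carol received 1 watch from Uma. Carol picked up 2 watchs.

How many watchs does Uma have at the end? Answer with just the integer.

Tracking counts step by step:
Start: Carol=2, Xander=0, Uma=0
Event 1 (Carol -> Xander, 2): Carol: 2 -> 0, Xander: 0 -> 2. State: Carol=0, Xander=2, Uma=0
Event 2 (Xander -1): Xander: 2 -> 1. State: Carol=0, Xander=1, Uma=0
Event 3 (Xander -1): Xander: 1 -> 0. State: Carol=0, Xander=0, Uma=0
Event 4 (Carol +3): Carol: 0 -> 3. State: Carol=3, Xander=0, Uma=0
Event 5 (Uma +1): Uma: 0 -> 1. State: Carol=3, Xander=0, Uma=1
Event 6 (Uma -> Xander, 1): Uma: 1 -> 0, Xander: 0 -> 1. State: Carol=3, Xander=1, Uma=0
Event 7 (Carol +2): Carol: 3 -> 5. State: Carol=5, Xander=1, Uma=0
Event 8 (Uma +3): Uma: 0 -> 3. State: Carol=5, Xander=1, Uma=3
Event 9 (Uma -2): Uma: 3 -> 1. State: Carol=5, Xander=1, Uma=1
Event 10 (Carol -2): Carol: 5 -> 3. State: Carol=3, Xander=1, Uma=1
Event 11 (Uma -> Carol, 1): Uma: 1 -> 0, Carol: 3 -> 4. State: Carol=4, Xander=1, Uma=0
Event 12 (Carol +2): Carol: 4 -> 6. State: Carol=6, Xander=1, Uma=0

Uma's final count: 0

Answer: 0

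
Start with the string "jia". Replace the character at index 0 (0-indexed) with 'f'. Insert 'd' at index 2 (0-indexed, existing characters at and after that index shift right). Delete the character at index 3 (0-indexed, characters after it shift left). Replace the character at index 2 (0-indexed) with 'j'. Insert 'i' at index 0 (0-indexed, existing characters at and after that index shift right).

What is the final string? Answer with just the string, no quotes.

Applying each edit step by step:
Start: "jia"
Op 1 (replace idx 0: 'j' -> 'f'): "jia" -> "fia"
Op 2 (insert 'd' at idx 2): "fia" -> "fida"
Op 3 (delete idx 3 = 'a'): "fida" -> "fid"
Op 4 (replace idx 2: 'd' -> 'j'): "fid" -> "fij"
Op 5 (insert 'i' at idx 0): "fij" -> "ifij"

Answer: ifij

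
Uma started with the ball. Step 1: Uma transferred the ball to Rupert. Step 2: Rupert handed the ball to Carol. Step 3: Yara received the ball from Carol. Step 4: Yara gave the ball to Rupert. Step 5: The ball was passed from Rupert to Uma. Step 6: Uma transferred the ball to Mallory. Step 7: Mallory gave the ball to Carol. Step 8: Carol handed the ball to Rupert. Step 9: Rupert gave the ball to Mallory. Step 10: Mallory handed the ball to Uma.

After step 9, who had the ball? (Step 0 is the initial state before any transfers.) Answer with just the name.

Tracking the ball holder through step 9:
After step 0 (start): Uma
After step 1: Rupert
After step 2: Carol
After step 3: Yara
After step 4: Rupert
After step 5: Uma
After step 6: Mallory
After step 7: Carol
After step 8: Rupert
After step 9: Mallory

At step 9, the holder is Mallory.

Answer: Mallory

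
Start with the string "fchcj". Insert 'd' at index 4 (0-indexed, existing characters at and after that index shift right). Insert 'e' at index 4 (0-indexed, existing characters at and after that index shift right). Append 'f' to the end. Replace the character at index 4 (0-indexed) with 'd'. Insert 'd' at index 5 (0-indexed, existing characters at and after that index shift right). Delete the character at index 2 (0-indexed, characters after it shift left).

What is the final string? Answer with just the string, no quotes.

Applying each edit step by step:
Start: "fchcj"
Op 1 (insert 'd' at idx 4): "fchcj" -> "fchcdj"
Op 2 (insert 'e' at idx 4): "fchcdj" -> "fchcedj"
Op 3 (append 'f'): "fchcedj" -> "fchcedjf"
Op 4 (replace idx 4: 'e' -> 'd'): "fchcedjf" -> "fchcddjf"
Op 5 (insert 'd' at idx 5): "fchcddjf" -> "fchcdddjf"
Op 6 (delete idx 2 = 'h'): "fchcdddjf" -> "fccdddjf"

Answer: fccdddjf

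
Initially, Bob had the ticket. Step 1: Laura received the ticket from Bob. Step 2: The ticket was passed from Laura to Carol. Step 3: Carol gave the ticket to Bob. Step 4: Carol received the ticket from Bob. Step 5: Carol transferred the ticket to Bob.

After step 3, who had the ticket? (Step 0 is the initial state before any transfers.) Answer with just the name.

Answer: Bob

Derivation:
Tracking the ticket holder through step 3:
After step 0 (start): Bob
After step 1: Laura
After step 2: Carol
After step 3: Bob

At step 3, the holder is Bob.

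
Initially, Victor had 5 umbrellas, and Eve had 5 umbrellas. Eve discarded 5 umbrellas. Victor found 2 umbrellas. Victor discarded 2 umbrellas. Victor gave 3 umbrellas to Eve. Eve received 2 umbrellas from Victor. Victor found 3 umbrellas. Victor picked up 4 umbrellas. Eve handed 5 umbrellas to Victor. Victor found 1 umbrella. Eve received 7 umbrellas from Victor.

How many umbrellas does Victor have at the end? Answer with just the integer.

Tracking counts step by step:
Start: Victor=5, Eve=5
Event 1 (Eve -5): Eve: 5 -> 0. State: Victor=5, Eve=0
Event 2 (Victor +2): Victor: 5 -> 7. State: Victor=7, Eve=0
Event 3 (Victor -2): Victor: 7 -> 5. State: Victor=5, Eve=0
Event 4 (Victor -> Eve, 3): Victor: 5 -> 2, Eve: 0 -> 3. State: Victor=2, Eve=3
Event 5 (Victor -> Eve, 2): Victor: 2 -> 0, Eve: 3 -> 5. State: Victor=0, Eve=5
Event 6 (Victor +3): Victor: 0 -> 3. State: Victor=3, Eve=5
Event 7 (Victor +4): Victor: 3 -> 7. State: Victor=7, Eve=5
Event 8 (Eve -> Victor, 5): Eve: 5 -> 0, Victor: 7 -> 12. State: Victor=12, Eve=0
Event 9 (Victor +1): Victor: 12 -> 13. State: Victor=13, Eve=0
Event 10 (Victor -> Eve, 7): Victor: 13 -> 6, Eve: 0 -> 7. State: Victor=6, Eve=7

Victor's final count: 6

Answer: 6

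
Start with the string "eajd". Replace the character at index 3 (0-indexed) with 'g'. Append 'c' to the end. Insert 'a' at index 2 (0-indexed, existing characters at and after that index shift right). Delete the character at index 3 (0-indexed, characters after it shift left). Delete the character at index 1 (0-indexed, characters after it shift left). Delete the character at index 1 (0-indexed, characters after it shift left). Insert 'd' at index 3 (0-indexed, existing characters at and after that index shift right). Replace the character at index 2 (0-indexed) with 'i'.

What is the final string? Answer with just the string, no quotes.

Answer: egid

Derivation:
Applying each edit step by step:
Start: "eajd"
Op 1 (replace idx 3: 'd' -> 'g'): "eajd" -> "eajg"
Op 2 (append 'c'): "eajg" -> "eajgc"
Op 3 (insert 'a' at idx 2): "eajgc" -> "eaajgc"
Op 4 (delete idx 3 = 'j'): "eaajgc" -> "eaagc"
Op 5 (delete idx 1 = 'a'): "eaagc" -> "eagc"
Op 6 (delete idx 1 = 'a'): "eagc" -> "egc"
Op 7 (insert 'd' at idx 3): "egc" -> "egcd"
Op 8 (replace idx 2: 'c' -> 'i'): "egcd" -> "egid"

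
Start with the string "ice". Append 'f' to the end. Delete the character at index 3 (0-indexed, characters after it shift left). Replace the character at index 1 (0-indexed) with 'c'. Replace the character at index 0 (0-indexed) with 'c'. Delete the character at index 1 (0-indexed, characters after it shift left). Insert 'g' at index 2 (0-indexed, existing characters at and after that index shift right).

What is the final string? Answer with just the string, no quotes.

Answer: ceg

Derivation:
Applying each edit step by step:
Start: "ice"
Op 1 (append 'f'): "ice" -> "icef"
Op 2 (delete idx 3 = 'f'): "icef" -> "ice"
Op 3 (replace idx 1: 'c' -> 'c'): "ice" -> "ice"
Op 4 (replace idx 0: 'i' -> 'c'): "ice" -> "cce"
Op 5 (delete idx 1 = 'c'): "cce" -> "ce"
Op 6 (insert 'g' at idx 2): "ce" -> "ceg"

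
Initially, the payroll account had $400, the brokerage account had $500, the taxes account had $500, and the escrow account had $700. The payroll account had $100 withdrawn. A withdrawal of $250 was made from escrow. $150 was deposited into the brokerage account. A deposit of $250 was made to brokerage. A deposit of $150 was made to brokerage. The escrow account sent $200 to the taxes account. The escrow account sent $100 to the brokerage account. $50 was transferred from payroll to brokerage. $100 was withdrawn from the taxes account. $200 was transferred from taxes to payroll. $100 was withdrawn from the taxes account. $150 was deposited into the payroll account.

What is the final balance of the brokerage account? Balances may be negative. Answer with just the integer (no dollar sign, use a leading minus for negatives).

Tracking account balances step by step:
Start: payroll=400, brokerage=500, taxes=500, escrow=700
Event 1 (withdraw 100 from payroll): payroll: 400 - 100 = 300. Balances: payroll=300, brokerage=500, taxes=500, escrow=700
Event 2 (withdraw 250 from escrow): escrow: 700 - 250 = 450. Balances: payroll=300, brokerage=500, taxes=500, escrow=450
Event 3 (deposit 150 to brokerage): brokerage: 500 + 150 = 650. Balances: payroll=300, brokerage=650, taxes=500, escrow=450
Event 4 (deposit 250 to brokerage): brokerage: 650 + 250 = 900. Balances: payroll=300, brokerage=900, taxes=500, escrow=450
Event 5 (deposit 150 to brokerage): brokerage: 900 + 150 = 1050. Balances: payroll=300, brokerage=1050, taxes=500, escrow=450
Event 6 (transfer 200 escrow -> taxes): escrow: 450 - 200 = 250, taxes: 500 + 200 = 700. Balances: payroll=300, brokerage=1050, taxes=700, escrow=250
Event 7 (transfer 100 escrow -> brokerage): escrow: 250 - 100 = 150, brokerage: 1050 + 100 = 1150. Balances: payroll=300, brokerage=1150, taxes=700, escrow=150
Event 8 (transfer 50 payroll -> brokerage): payroll: 300 - 50 = 250, brokerage: 1150 + 50 = 1200. Balances: payroll=250, brokerage=1200, taxes=700, escrow=150
Event 9 (withdraw 100 from taxes): taxes: 700 - 100 = 600. Balances: payroll=250, brokerage=1200, taxes=600, escrow=150
Event 10 (transfer 200 taxes -> payroll): taxes: 600 - 200 = 400, payroll: 250 + 200 = 450. Balances: payroll=450, brokerage=1200, taxes=400, escrow=150
Event 11 (withdraw 100 from taxes): taxes: 400 - 100 = 300. Balances: payroll=450, brokerage=1200, taxes=300, escrow=150
Event 12 (deposit 150 to payroll): payroll: 450 + 150 = 600. Balances: payroll=600, brokerage=1200, taxes=300, escrow=150

Final balance of brokerage: 1200

Answer: 1200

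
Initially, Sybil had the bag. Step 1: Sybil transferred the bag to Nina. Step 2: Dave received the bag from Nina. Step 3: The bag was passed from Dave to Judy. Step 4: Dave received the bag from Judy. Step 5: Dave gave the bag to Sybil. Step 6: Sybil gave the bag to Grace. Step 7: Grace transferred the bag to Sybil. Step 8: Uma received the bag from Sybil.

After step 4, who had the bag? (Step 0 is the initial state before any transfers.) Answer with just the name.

Answer: Dave

Derivation:
Tracking the bag holder through step 4:
After step 0 (start): Sybil
After step 1: Nina
After step 2: Dave
After step 3: Judy
After step 4: Dave

At step 4, the holder is Dave.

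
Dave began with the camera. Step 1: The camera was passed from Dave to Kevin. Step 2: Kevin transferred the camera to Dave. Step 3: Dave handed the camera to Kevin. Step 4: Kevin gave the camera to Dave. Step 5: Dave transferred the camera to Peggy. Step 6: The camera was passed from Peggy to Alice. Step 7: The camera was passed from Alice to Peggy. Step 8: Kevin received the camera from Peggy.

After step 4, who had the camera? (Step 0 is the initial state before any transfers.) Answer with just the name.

Answer: Dave

Derivation:
Tracking the camera holder through step 4:
After step 0 (start): Dave
After step 1: Kevin
After step 2: Dave
After step 3: Kevin
After step 4: Dave

At step 4, the holder is Dave.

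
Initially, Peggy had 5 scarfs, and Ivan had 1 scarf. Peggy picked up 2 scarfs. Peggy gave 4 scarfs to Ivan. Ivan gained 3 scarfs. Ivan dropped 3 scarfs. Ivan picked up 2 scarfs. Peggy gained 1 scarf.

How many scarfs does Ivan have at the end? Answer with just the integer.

Tracking counts step by step:
Start: Peggy=5, Ivan=1
Event 1 (Peggy +2): Peggy: 5 -> 7. State: Peggy=7, Ivan=1
Event 2 (Peggy -> Ivan, 4): Peggy: 7 -> 3, Ivan: 1 -> 5. State: Peggy=3, Ivan=5
Event 3 (Ivan +3): Ivan: 5 -> 8. State: Peggy=3, Ivan=8
Event 4 (Ivan -3): Ivan: 8 -> 5. State: Peggy=3, Ivan=5
Event 5 (Ivan +2): Ivan: 5 -> 7. State: Peggy=3, Ivan=7
Event 6 (Peggy +1): Peggy: 3 -> 4. State: Peggy=4, Ivan=7

Ivan's final count: 7

Answer: 7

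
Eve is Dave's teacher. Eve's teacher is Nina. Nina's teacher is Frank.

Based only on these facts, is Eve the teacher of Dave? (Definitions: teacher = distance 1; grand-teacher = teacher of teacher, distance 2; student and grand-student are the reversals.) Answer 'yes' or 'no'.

Answer: yes

Derivation:
Reconstructing the teacher chain from the given facts:
  Frank -> Nina -> Eve -> Dave
(each arrow means 'teacher of the next')
Positions in the chain (0 = top):
  position of Frank: 0
  position of Nina: 1
  position of Eve: 2
  position of Dave: 3

Eve is at position 2, Dave is at position 3; signed distance (j - i) = 1.
'teacher' requires j - i = 1. Actual distance is 1, so the relation HOLDS.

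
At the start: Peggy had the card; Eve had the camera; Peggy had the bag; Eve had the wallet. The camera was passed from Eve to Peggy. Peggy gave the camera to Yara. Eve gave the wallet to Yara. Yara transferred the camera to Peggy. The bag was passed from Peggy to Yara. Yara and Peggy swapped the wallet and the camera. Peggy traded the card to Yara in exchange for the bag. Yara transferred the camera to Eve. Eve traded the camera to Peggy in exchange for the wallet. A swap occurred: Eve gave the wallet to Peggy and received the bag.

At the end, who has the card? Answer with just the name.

Answer: Yara

Derivation:
Tracking all object holders:
Start: card:Peggy, camera:Eve, bag:Peggy, wallet:Eve
Event 1 (give camera: Eve -> Peggy). State: card:Peggy, camera:Peggy, bag:Peggy, wallet:Eve
Event 2 (give camera: Peggy -> Yara). State: card:Peggy, camera:Yara, bag:Peggy, wallet:Eve
Event 3 (give wallet: Eve -> Yara). State: card:Peggy, camera:Yara, bag:Peggy, wallet:Yara
Event 4 (give camera: Yara -> Peggy). State: card:Peggy, camera:Peggy, bag:Peggy, wallet:Yara
Event 5 (give bag: Peggy -> Yara). State: card:Peggy, camera:Peggy, bag:Yara, wallet:Yara
Event 6 (swap wallet<->camera: now wallet:Peggy, camera:Yara). State: card:Peggy, camera:Yara, bag:Yara, wallet:Peggy
Event 7 (swap card<->bag: now card:Yara, bag:Peggy). State: card:Yara, camera:Yara, bag:Peggy, wallet:Peggy
Event 8 (give camera: Yara -> Eve). State: card:Yara, camera:Eve, bag:Peggy, wallet:Peggy
Event 9 (swap camera<->wallet: now camera:Peggy, wallet:Eve). State: card:Yara, camera:Peggy, bag:Peggy, wallet:Eve
Event 10 (swap wallet<->bag: now wallet:Peggy, bag:Eve). State: card:Yara, camera:Peggy, bag:Eve, wallet:Peggy

Final state: card:Yara, camera:Peggy, bag:Eve, wallet:Peggy
The card is held by Yara.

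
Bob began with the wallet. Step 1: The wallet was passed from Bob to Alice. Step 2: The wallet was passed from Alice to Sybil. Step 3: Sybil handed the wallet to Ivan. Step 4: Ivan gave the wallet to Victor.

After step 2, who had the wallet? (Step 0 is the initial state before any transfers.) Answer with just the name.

Tracking the wallet holder through step 2:
After step 0 (start): Bob
After step 1: Alice
After step 2: Sybil

At step 2, the holder is Sybil.

Answer: Sybil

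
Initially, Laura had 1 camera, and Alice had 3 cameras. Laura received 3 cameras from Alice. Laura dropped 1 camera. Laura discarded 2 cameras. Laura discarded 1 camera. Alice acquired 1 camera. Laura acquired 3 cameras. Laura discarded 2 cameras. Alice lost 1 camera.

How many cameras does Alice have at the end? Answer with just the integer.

Answer: 0

Derivation:
Tracking counts step by step:
Start: Laura=1, Alice=3
Event 1 (Alice -> Laura, 3): Alice: 3 -> 0, Laura: 1 -> 4. State: Laura=4, Alice=0
Event 2 (Laura -1): Laura: 4 -> 3. State: Laura=3, Alice=0
Event 3 (Laura -2): Laura: 3 -> 1. State: Laura=1, Alice=0
Event 4 (Laura -1): Laura: 1 -> 0. State: Laura=0, Alice=0
Event 5 (Alice +1): Alice: 0 -> 1. State: Laura=0, Alice=1
Event 6 (Laura +3): Laura: 0 -> 3. State: Laura=3, Alice=1
Event 7 (Laura -2): Laura: 3 -> 1. State: Laura=1, Alice=1
Event 8 (Alice -1): Alice: 1 -> 0. State: Laura=1, Alice=0

Alice's final count: 0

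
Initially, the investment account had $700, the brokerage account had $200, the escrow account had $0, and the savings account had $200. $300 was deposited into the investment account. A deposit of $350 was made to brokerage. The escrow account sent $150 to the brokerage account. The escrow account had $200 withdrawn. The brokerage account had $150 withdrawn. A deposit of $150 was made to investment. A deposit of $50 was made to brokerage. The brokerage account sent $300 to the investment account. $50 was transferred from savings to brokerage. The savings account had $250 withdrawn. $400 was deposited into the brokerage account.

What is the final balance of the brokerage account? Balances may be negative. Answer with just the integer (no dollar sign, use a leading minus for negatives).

Tracking account balances step by step:
Start: investment=700, brokerage=200, escrow=0, savings=200
Event 1 (deposit 300 to investment): investment: 700 + 300 = 1000. Balances: investment=1000, brokerage=200, escrow=0, savings=200
Event 2 (deposit 350 to brokerage): brokerage: 200 + 350 = 550. Balances: investment=1000, brokerage=550, escrow=0, savings=200
Event 3 (transfer 150 escrow -> brokerage): escrow: 0 - 150 = -150, brokerage: 550 + 150 = 700. Balances: investment=1000, brokerage=700, escrow=-150, savings=200
Event 4 (withdraw 200 from escrow): escrow: -150 - 200 = -350. Balances: investment=1000, brokerage=700, escrow=-350, savings=200
Event 5 (withdraw 150 from brokerage): brokerage: 700 - 150 = 550. Balances: investment=1000, brokerage=550, escrow=-350, savings=200
Event 6 (deposit 150 to investment): investment: 1000 + 150 = 1150. Balances: investment=1150, brokerage=550, escrow=-350, savings=200
Event 7 (deposit 50 to brokerage): brokerage: 550 + 50 = 600. Balances: investment=1150, brokerage=600, escrow=-350, savings=200
Event 8 (transfer 300 brokerage -> investment): brokerage: 600 - 300 = 300, investment: 1150 + 300 = 1450. Balances: investment=1450, brokerage=300, escrow=-350, savings=200
Event 9 (transfer 50 savings -> brokerage): savings: 200 - 50 = 150, brokerage: 300 + 50 = 350. Balances: investment=1450, brokerage=350, escrow=-350, savings=150
Event 10 (withdraw 250 from savings): savings: 150 - 250 = -100. Balances: investment=1450, brokerage=350, escrow=-350, savings=-100
Event 11 (deposit 400 to brokerage): brokerage: 350 + 400 = 750. Balances: investment=1450, brokerage=750, escrow=-350, savings=-100

Final balance of brokerage: 750

Answer: 750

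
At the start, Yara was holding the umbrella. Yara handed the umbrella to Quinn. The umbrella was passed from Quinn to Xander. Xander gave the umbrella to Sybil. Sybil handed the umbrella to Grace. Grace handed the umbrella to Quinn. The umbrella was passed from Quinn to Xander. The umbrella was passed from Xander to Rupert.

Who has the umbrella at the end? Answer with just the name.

Tracking the umbrella through each event:
Start: Yara has the umbrella.
After event 1: Quinn has the umbrella.
After event 2: Xander has the umbrella.
After event 3: Sybil has the umbrella.
After event 4: Grace has the umbrella.
After event 5: Quinn has the umbrella.
After event 6: Xander has the umbrella.
After event 7: Rupert has the umbrella.

Answer: Rupert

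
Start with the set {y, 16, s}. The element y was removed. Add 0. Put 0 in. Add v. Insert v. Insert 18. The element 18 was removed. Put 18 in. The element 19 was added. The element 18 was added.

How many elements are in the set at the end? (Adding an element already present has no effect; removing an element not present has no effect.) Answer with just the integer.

Tracking the set through each operation:
Start: {16, s, y}
Event 1 (remove y): removed. Set: {16, s}
Event 2 (add 0): added. Set: {0, 16, s}
Event 3 (add 0): already present, no change. Set: {0, 16, s}
Event 4 (add v): added. Set: {0, 16, s, v}
Event 5 (add v): already present, no change. Set: {0, 16, s, v}
Event 6 (add 18): added. Set: {0, 16, 18, s, v}
Event 7 (remove 18): removed. Set: {0, 16, s, v}
Event 8 (add 18): added. Set: {0, 16, 18, s, v}
Event 9 (add 19): added. Set: {0, 16, 18, 19, s, v}
Event 10 (add 18): already present, no change. Set: {0, 16, 18, 19, s, v}

Final set: {0, 16, 18, 19, s, v} (size 6)

Answer: 6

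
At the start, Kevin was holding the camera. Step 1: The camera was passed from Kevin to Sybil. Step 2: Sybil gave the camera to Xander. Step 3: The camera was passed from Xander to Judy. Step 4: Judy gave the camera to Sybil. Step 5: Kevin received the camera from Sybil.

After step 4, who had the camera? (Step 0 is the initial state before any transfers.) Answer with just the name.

Tracking the camera holder through step 4:
After step 0 (start): Kevin
After step 1: Sybil
After step 2: Xander
After step 3: Judy
After step 4: Sybil

At step 4, the holder is Sybil.

Answer: Sybil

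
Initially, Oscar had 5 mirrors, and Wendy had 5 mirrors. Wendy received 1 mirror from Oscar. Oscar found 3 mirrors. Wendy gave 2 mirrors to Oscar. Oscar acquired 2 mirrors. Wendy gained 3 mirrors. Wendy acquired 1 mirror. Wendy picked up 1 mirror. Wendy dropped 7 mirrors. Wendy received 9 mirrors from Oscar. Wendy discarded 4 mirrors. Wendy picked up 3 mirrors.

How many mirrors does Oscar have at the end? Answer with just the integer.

Tracking counts step by step:
Start: Oscar=5, Wendy=5
Event 1 (Oscar -> Wendy, 1): Oscar: 5 -> 4, Wendy: 5 -> 6. State: Oscar=4, Wendy=6
Event 2 (Oscar +3): Oscar: 4 -> 7. State: Oscar=7, Wendy=6
Event 3 (Wendy -> Oscar, 2): Wendy: 6 -> 4, Oscar: 7 -> 9. State: Oscar=9, Wendy=4
Event 4 (Oscar +2): Oscar: 9 -> 11. State: Oscar=11, Wendy=4
Event 5 (Wendy +3): Wendy: 4 -> 7. State: Oscar=11, Wendy=7
Event 6 (Wendy +1): Wendy: 7 -> 8. State: Oscar=11, Wendy=8
Event 7 (Wendy +1): Wendy: 8 -> 9. State: Oscar=11, Wendy=9
Event 8 (Wendy -7): Wendy: 9 -> 2. State: Oscar=11, Wendy=2
Event 9 (Oscar -> Wendy, 9): Oscar: 11 -> 2, Wendy: 2 -> 11. State: Oscar=2, Wendy=11
Event 10 (Wendy -4): Wendy: 11 -> 7. State: Oscar=2, Wendy=7
Event 11 (Wendy +3): Wendy: 7 -> 10. State: Oscar=2, Wendy=10

Oscar's final count: 2

Answer: 2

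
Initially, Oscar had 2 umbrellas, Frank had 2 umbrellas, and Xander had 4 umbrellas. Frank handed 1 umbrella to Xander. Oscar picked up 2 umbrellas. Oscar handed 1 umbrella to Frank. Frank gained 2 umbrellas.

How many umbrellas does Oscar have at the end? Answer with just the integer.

Answer: 3

Derivation:
Tracking counts step by step:
Start: Oscar=2, Frank=2, Xander=4
Event 1 (Frank -> Xander, 1): Frank: 2 -> 1, Xander: 4 -> 5. State: Oscar=2, Frank=1, Xander=5
Event 2 (Oscar +2): Oscar: 2 -> 4. State: Oscar=4, Frank=1, Xander=5
Event 3 (Oscar -> Frank, 1): Oscar: 4 -> 3, Frank: 1 -> 2. State: Oscar=3, Frank=2, Xander=5
Event 4 (Frank +2): Frank: 2 -> 4. State: Oscar=3, Frank=4, Xander=5

Oscar's final count: 3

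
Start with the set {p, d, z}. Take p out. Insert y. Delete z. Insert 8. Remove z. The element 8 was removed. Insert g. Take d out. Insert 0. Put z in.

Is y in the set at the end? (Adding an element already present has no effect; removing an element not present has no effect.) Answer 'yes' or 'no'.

Tracking the set through each operation:
Start: {d, p, z}
Event 1 (remove p): removed. Set: {d, z}
Event 2 (add y): added. Set: {d, y, z}
Event 3 (remove z): removed. Set: {d, y}
Event 4 (add 8): added. Set: {8, d, y}
Event 5 (remove z): not present, no change. Set: {8, d, y}
Event 6 (remove 8): removed. Set: {d, y}
Event 7 (add g): added. Set: {d, g, y}
Event 8 (remove d): removed. Set: {g, y}
Event 9 (add 0): added. Set: {0, g, y}
Event 10 (add z): added. Set: {0, g, y, z}

Final set: {0, g, y, z} (size 4)
y is in the final set.

Answer: yes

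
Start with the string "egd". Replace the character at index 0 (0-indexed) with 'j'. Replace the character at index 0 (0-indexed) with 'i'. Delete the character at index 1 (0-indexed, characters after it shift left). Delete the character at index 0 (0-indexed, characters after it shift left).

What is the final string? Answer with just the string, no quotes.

Answer: d

Derivation:
Applying each edit step by step:
Start: "egd"
Op 1 (replace idx 0: 'e' -> 'j'): "egd" -> "jgd"
Op 2 (replace idx 0: 'j' -> 'i'): "jgd" -> "igd"
Op 3 (delete idx 1 = 'g'): "igd" -> "id"
Op 4 (delete idx 0 = 'i'): "id" -> "d"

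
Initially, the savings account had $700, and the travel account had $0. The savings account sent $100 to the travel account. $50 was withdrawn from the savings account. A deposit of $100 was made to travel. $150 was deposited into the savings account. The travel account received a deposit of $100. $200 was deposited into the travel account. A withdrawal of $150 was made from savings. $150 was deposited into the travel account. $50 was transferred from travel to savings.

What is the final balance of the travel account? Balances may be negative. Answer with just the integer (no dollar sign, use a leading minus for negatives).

Answer: 600

Derivation:
Tracking account balances step by step:
Start: savings=700, travel=0
Event 1 (transfer 100 savings -> travel): savings: 700 - 100 = 600, travel: 0 + 100 = 100. Balances: savings=600, travel=100
Event 2 (withdraw 50 from savings): savings: 600 - 50 = 550. Balances: savings=550, travel=100
Event 3 (deposit 100 to travel): travel: 100 + 100 = 200. Balances: savings=550, travel=200
Event 4 (deposit 150 to savings): savings: 550 + 150 = 700. Balances: savings=700, travel=200
Event 5 (deposit 100 to travel): travel: 200 + 100 = 300. Balances: savings=700, travel=300
Event 6 (deposit 200 to travel): travel: 300 + 200 = 500. Balances: savings=700, travel=500
Event 7 (withdraw 150 from savings): savings: 700 - 150 = 550. Balances: savings=550, travel=500
Event 8 (deposit 150 to travel): travel: 500 + 150 = 650. Balances: savings=550, travel=650
Event 9 (transfer 50 travel -> savings): travel: 650 - 50 = 600, savings: 550 + 50 = 600. Balances: savings=600, travel=600

Final balance of travel: 600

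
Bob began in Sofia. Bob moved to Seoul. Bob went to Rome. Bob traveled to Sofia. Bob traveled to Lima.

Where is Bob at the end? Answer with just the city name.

Tracking Bob's location:
Start: Bob is in Sofia.
After move 1: Sofia -> Seoul. Bob is in Seoul.
After move 2: Seoul -> Rome. Bob is in Rome.
After move 3: Rome -> Sofia. Bob is in Sofia.
After move 4: Sofia -> Lima. Bob is in Lima.

Answer: Lima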